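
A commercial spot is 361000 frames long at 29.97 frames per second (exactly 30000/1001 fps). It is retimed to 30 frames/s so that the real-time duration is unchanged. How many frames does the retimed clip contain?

361361 frames

Target frames = source frames × (target rate / source rate) = 361000 × (30)/(30000/1001) = 361000 × 1001/1000 = 361361.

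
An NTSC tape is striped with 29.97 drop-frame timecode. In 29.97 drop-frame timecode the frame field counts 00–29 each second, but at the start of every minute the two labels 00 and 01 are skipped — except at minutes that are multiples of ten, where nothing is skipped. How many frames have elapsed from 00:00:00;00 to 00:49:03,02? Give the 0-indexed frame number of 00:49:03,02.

As if non-drop at 30 labels/s: (0 × 3600 + 49 × 60 + 3) × 30 + 2 = 88292.
Minute boundaries passed: 49; those not divisible by 10: 49 − 4 = 45; dropped labels = 2 × 45 = 90.
Actual frame index = 88292 − 90 = 88202.

88202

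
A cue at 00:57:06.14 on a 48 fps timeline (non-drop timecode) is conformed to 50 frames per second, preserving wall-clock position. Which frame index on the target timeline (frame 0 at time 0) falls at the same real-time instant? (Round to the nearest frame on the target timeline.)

frame 171315

Source frame index: (0×3600 + 57×60 + 6) × 48 + 14 = 164462.
Real time: 164462 / (48) = 82231/24 s.
Target frame: (82231/24) × (50) = 2055775/12 ≈ 171314.583 → 171315.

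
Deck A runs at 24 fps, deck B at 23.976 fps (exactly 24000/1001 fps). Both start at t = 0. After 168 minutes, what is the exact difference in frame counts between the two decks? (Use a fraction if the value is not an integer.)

168 min = 10080 s.
A emits 24 × 10080 = 241920 frames; B emits 24000/1001 × 10080 = 34560000/143.
Difference = 34560/143 frames (≈ 241.6783); B is behind A.

34560/143 frames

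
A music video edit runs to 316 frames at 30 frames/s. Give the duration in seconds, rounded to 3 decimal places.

Running time = 316 × 1/30 = 158/15 s ≈ 10.533 s.

10.533 seconds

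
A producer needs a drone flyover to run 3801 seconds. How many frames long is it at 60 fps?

Frames = 3801 × 60 = 228060.

228060 frames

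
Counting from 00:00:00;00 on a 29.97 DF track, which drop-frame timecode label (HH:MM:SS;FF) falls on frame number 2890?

00:01:36;12

Each 10-minute DF block holds 10 × 60 × 30 − 9 × 2 = 17982 frames. 2890 ÷ 17982 → 0 full blocks, remainder 2890.
Within the partial block the first minute is 1800 frames and each further minute 1798, so 1 further minute boundary passed. Total skipped labels = 18 × 0 + 2 × 1 = 2.
Non-drop label index = 2890 + 2 = 2892; at 30 labels/s that is 00:01:36:12, i.e. DF 00:01:36;12.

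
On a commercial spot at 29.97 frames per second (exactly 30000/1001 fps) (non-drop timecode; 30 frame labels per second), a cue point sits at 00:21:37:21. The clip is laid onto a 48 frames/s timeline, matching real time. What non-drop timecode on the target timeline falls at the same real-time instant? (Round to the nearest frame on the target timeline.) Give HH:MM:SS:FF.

Source frame index: (0×3600 + 21×60 + 37) × 30 + 21 = 38931.
Real time: 38931 / (30000/1001) = 12989977/10000 s.
Target frame: (12989977/10000) × (48) = 38969931/625 ≈ 62351.890 → 62352.
At 48 labels/s: frame 62352 → 00:21:39:00.

00:21:39:00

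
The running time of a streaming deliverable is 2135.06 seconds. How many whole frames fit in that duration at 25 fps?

53376 frames

Frames = 2135.06 × 25 = 106753/2 ≈ 53376.5000.
Complete frames: 53376.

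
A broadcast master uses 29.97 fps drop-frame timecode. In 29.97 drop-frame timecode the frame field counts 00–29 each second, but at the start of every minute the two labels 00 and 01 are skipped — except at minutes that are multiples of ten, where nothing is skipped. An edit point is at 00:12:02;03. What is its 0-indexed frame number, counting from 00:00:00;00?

21641

As if non-drop at 30 labels/s: (0 × 3600 + 12 × 60 + 2) × 30 + 3 = 21663.
Minute boundaries passed: 12; those not divisible by 10: 12 − 1 = 11; dropped labels = 2 × 11 = 22.
Actual frame index = 21663 − 22 = 21641.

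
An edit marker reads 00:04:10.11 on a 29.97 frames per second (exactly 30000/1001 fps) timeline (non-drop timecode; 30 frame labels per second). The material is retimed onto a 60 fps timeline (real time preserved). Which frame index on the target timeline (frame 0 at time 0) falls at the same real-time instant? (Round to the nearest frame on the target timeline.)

Source frame index: (0×3600 + 4×60 + 10) × 30 + 11 = 7511.
Real time: 7511 / (30000/1001) = 7518511/30000 s.
Target frame: (7518511/30000) × (60) = 7518511/500 ≈ 15037.022 → 15037.

frame 15037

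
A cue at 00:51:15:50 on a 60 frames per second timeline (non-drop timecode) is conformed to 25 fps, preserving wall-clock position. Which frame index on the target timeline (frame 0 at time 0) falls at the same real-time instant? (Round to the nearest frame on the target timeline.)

frame 76896

Source frame index: (0×3600 + 51×60 + 15) × 60 + 50 = 184550.
Real time: 184550 / (60) = 18455/6 s.
Target frame: (18455/6) × (25) = 461375/6 ≈ 76895.833 → 76896.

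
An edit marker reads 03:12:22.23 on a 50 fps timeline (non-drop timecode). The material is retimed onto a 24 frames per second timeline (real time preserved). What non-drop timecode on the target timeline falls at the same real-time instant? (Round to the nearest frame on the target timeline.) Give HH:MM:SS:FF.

03:12:22:11

Source frame index: (3×3600 + 12×60 + 22) × 50 + 23 = 577123.
Real time: 577123 / (50) = 577123/50 s.
Target frame: (577123/50) × (24) = 6925476/25 ≈ 277019.040 → 277019.
At 24 labels/s: frame 277019 → 03:12:22:11.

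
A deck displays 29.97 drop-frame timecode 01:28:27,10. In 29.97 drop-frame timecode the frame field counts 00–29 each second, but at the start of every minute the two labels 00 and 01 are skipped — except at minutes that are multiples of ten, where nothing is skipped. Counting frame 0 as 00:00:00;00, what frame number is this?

Complete 10-minute blocks: 8, each 17982 frames → 143856.
Remaining 8 whole minutes in the current block: 1800 + 7 × 1798 = 14386 frames.
Within the current minute: 27 × 30 + 10 − 2 = 818 (labels ;00/;01 skipped at this minute). Total = 143856 + 14386 + 818 = 159060.

159060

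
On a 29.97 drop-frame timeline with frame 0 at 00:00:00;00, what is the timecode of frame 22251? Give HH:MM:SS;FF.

Each 10-minute DF block holds 10 × 60 × 30 − 9 × 2 = 17982 frames. 22251 ÷ 17982 → 1 full block, remainder 4269.
Within the partial block the first minute is 1800 frames and each further minute 1798, so 2 further minute boundaries passed. Total skipped labels = 18 × 1 + 2 × 2 = 22.
Non-drop label index = 22251 + 22 = 22273; at 30 labels/s that is 00:12:22:13, i.e. DF 00:12:22;13.

00:12:22;13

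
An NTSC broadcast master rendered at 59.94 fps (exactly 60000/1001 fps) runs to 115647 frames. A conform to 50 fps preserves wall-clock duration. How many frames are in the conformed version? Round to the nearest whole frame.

96469 frames

Frames at target rate = 115647 × (50) / (60000/1001) = 38587549/400 ≈ 96468.872.
Nearest whole frame: 96469.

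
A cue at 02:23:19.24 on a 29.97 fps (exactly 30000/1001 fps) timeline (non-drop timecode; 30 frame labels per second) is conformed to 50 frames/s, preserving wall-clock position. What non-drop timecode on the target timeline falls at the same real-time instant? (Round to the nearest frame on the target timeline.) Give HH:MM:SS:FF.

02:23:28:20

Source frame index: (2×3600 + 23×60 + 19) × 30 + 24 = 257994.
Real time: 257994 / (30000/1001) = 43041999/5000 s.
Target frame: (43041999/5000) × (50) = 43041999/100 ≈ 430419.990 → 430420.
At 50 labels/s: frame 430420 → 02:23:28:20.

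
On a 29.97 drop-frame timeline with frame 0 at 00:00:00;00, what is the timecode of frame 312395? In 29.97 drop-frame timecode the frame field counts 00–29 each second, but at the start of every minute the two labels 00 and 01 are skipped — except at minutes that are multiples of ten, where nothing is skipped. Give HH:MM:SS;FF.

Ten DF minutes hold 17982 frames, so frame 312395 lies in block 17 (frames 305694–323675) with 6701 frames into that block.
The block's first minute is 1800 frames and the rest 1798 each; 6701 frames reaches minute 3, so 17 × 18 + 3 × 2 = 312 labels have been skipped so far.
Adding those back, label number 312395 + 312 = 312707 at 30 labels/s is 10423 s + 17 f = 2 h 53 min 43 s frame 17, i.e. 02:53:43;17.

02:53:43;17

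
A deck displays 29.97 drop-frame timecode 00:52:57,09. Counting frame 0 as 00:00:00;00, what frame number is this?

95225

As if non-drop at 30 labels/s: (0 × 3600 + 52 × 60 + 57) × 30 + 9 = 95319.
Minute boundaries passed: 52; those not divisible by 10: 52 − 5 = 47; dropped labels = 2 × 47 = 94.
Actual frame index = 95319 − 94 = 95225.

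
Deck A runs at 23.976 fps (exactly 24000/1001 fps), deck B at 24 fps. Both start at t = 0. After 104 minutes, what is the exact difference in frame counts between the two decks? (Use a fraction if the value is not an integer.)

11520/77 frames

104 min = 6240 s.
A emits 24000/1001 × 6240 = 11520000/77 frames; B emits 24 × 6240 = 149760.
Difference = 11520/77 frames (≈ 149.6104); B is ahead of A.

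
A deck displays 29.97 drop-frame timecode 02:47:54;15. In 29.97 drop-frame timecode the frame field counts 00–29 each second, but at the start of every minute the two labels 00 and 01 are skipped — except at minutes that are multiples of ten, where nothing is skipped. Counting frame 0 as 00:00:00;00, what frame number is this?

301933

Complete 10-minute blocks: 16, each 17982 frames → 287712.
Remaining 7 whole minutes in the current block: 1800 + 6 × 1798 = 12588 frames.
Within the current minute: 54 × 30 + 15 − 2 = 1633 (labels ;00/;01 skipped at this minute). Total = 287712 + 12588 + 1633 = 301933.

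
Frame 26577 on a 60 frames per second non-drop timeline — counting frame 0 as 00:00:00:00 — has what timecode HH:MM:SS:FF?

26577 ÷ 60 = 442 full seconds, remainder 57 frames.
442 s = 0 h 7 min 22 s.
Timecode: 00:07:22:57.

00:07:22:57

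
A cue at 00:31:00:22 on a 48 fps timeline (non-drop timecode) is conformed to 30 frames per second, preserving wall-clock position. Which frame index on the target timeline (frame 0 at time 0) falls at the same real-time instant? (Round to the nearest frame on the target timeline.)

frame 55814

Source frame index: (0×3600 + 31×60 + 0) × 48 + 22 = 89302.
Real time: 89302 / (48) = 44651/24 s.
Target frame: (44651/24) × (30) = 223255/4 ≈ 55813.750 → 55814.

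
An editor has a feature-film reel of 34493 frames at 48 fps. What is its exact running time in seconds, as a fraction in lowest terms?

34493/48 seconds

Running time = 34493 ÷ (48) = 34493 × 1/48 = 34493/48 s.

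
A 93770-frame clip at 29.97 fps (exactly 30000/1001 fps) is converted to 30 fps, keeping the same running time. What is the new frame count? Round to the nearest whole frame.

93864 frames

Frames at target rate = 93770 × (30) / (30000/1001) = 9386377/100 ≈ 93863.770.
Nearest whole frame: 93864.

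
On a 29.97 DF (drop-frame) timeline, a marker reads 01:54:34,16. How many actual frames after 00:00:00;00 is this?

Complete 10-minute blocks: 11, each 17982 frames → 197802.
Remaining 4 whole minutes in the current block: 1800 + 3 × 1798 = 7194 frames.
Within the current minute: 34 × 30 + 16 − 2 = 1034 (labels ;00/;01 skipped at this minute). Total = 197802 + 7194 + 1034 = 206030.

206030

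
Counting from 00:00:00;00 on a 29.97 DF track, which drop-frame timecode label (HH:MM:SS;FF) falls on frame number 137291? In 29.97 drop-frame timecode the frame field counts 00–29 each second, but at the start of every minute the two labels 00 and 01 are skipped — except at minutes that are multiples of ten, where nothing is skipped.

Each 10-minute DF block holds 10 × 60 × 30 − 9 × 2 = 17982 frames. 137291 ÷ 17982 → 7 full blocks, remainder 11417.
Within the partial block the first minute is 1800 frames and each further minute 1798, so 6 further minute boundaries passed. Total skipped labels = 18 × 7 + 2 × 6 = 138.
Non-drop label index = 137291 + 138 = 137429; at 30 labels/s that is 01:16:20:29, i.e. DF 01:16:20;29.

01:16:20;29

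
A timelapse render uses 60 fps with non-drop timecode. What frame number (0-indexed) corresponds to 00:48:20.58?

frame 174058

Total seconds to the label: (0 × 3600 + 48 × 60 + 20) = 2900.
Frame index = 2900 × 60 + 58 = 174058.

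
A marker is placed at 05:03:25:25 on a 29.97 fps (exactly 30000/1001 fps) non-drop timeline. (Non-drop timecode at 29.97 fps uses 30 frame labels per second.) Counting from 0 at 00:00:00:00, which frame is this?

546175

Total seconds to the label: (5 × 3600 + 3 × 60 + 25) = 18205.
Frame index = 18205 × 30 + 25 = 546175.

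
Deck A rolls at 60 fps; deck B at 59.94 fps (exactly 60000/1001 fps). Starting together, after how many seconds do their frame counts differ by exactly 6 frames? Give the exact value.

The gap grows by |60000/1001 − 60| = 60/1001 frames per second.
Time for a 6-frame gap: 6 ÷ (60/1001) = 100.1 s.

100.1 seconds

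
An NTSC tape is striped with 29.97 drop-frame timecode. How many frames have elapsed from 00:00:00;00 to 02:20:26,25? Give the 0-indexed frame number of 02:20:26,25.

252553

As if non-drop at 30 labels/s: (2 × 3600 + 20 × 60 + 26) × 30 + 25 = 252805.
Minute boundaries passed: 140; those not divisible by 10: 140 − 14 = 126; dropped labels = 2 × 126 = 252.
Actual frame index = 252805 − 252 = 252553.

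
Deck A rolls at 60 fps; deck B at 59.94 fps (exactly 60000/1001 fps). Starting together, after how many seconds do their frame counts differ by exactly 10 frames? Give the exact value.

The gap grows by |60000/1001 − 60| = 60/1001 frames per second.
Time for a 10-frame gap: 10 ÷ (60/1001) = 1001/6 s.

1001/6 seconds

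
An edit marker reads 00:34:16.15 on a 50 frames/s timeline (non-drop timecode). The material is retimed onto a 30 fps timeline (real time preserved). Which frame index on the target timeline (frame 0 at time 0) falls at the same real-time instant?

frame 61689

Source frame index: (0×3600 + 34×60 + 16) × 50 + 15 = 102815.
Real time: 102815 / (50) = 20563/10 s.
Target frame: (20563/10) × (30) = 61689.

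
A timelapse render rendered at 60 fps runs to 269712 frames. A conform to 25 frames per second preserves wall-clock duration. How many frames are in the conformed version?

112380 frames

Target frames = source frames × (target rate / source rate) = 269712 × (25)/(60) = 269712 × 5/12 = 112380.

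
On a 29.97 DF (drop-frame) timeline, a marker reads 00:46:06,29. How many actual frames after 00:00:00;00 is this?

82925

Complete 10-minute blocks: 4, each 17982 frames → 71928.
Remaining 6 whole minutes in the current block: 1800 + 5 × 1798 = 10790 frames.
Within the current minute: 6 × 30 + 29 − 2 = 207 (labels ;00/;01 skipped at this minute). Total = 71928 + 10790 + 207 = 82925.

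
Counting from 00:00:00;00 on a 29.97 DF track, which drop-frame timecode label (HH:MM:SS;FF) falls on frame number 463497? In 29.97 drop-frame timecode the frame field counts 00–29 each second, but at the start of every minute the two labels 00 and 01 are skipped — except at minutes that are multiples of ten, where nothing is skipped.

Each 10-minute DF block holds 10 × 60 × 30 − 9 × 2 = 17982 frames. 463497 ÷ 17982 → 25 full blocks, remainder 13947.
Within the partial block the first minute is 1800 frames and each further minute 1798, so 7 further minute boundaries passed. Total skipped labels = 18 × 25 + 2 × 7 = 464.
Non-drop label index = 463497 + 464 = 463961; at 30 labels/s that is 04:17:45:11, i.e. DF 04:17:45;11.

04:17:45;11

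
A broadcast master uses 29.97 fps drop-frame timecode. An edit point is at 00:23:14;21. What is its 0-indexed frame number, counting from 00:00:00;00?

41799

As if non-drop at 30 labels/s: (0 × 3600 + 23 × 60 + 14) × 30 + 21 = 41841.
Minute boundaries passed: 23; those not divisible by 10: 23 − 2 = 21; dropped labels = 2 × 21 = 42.
Actual frame index = 41841 − 42 = 41799.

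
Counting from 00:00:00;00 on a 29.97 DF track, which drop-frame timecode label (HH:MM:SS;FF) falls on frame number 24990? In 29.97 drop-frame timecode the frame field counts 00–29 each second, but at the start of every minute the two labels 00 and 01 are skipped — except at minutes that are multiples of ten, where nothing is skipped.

00:13:53;24

Each 10-minute DF block holds 10 × 60 × 30 − 9 × 2 = 17982 frames. 24990 ÷ 17982 → 1 full block, remainder 7008.
Within the partial block the first minute is 1800 frames and each further minute 1798, so 3 further minute boundaries passed. Total skipped labels = 18 × 1 + 2 × 3 = 24.
Non-drop label index = 24990 + 24 = 25014; at 30 labels/s that is 00:13:53:24, i.e. DF 00:13:53;24.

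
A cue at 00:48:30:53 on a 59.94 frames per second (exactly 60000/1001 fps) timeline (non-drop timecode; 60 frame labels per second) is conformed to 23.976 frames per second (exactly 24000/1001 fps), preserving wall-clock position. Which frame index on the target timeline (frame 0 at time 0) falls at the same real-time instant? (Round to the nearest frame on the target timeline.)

Source frame index: (0×3600 + 48×60 + 30) × 60 + 53 = 174653.
Real time: 174653 / (60000/1001) = 174827653/60000 s.
Target frame: (174827653/60000) × (24000/1001) = 349306/5 ≈ 69861.200 → 69861.

frame 69861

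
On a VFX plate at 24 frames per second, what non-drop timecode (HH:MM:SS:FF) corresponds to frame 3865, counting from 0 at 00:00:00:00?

00:02:41:01

3865 ÷ 24 = 161 full seconds, remainder 1 frame.
161 s = 0 h 2 min 41 s.
Timecode: 00:02:41:01.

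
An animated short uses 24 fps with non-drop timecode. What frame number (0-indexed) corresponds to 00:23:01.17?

33161

Total seconds to the label: (0 × 3600 + 23 × 60 + 1) = 1381.
Frame index = 1381 × 24 + 17 = 33161.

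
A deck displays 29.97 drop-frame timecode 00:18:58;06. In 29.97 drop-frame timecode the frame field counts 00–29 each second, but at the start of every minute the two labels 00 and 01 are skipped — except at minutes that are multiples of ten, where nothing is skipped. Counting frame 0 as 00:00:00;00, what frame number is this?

34112

Complete 10-minute blocks: 1, each 17982 frames → 17982.
Remaining 8 whole minutes in the current block: 1800 + 7 × 1798 = 14386 frames.
Within the current minute: 58 × 30 + 6 − 2 = 1744 (labels ;00/;01 skipped at this minute). Total = 17982 + 14386 + 1744 = 34112.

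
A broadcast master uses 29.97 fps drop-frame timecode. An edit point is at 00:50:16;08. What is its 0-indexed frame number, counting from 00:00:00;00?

90398

Complete 10-minute blocks: 5, each 17982 frames → 89910.
Remaining 0 whole minutes in the current block: 0 frames.
Within the current minute: 16 × 30 + 8 = 488. Total = 89910 + 0 + 488 = 90398.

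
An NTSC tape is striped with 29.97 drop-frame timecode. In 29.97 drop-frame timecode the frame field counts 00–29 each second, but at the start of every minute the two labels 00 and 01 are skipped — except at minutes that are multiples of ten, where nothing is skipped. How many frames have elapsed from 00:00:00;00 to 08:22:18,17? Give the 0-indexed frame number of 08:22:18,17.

903253

As if non-drop at 30 labels/s: (8 × 3600 + 22 × 60 + 18) × 30 + 17 = 904157.
Minute boundaries passed: 502; those not divisible by 10: 502 − 50 = 452; dropped labels = 2 × 452 = 904.
Actual frame index = 904157 − 904 = 903253.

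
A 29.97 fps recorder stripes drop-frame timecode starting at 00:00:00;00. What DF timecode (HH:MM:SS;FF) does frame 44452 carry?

Each 10-minute DF block holds 10 × 60 × 30 − 9 × 2 = 17982 frames. 44452 ÷ 17982 → 2 full blocks, remainder 8488.
Within the partial block the first minute is 1800 frames and each further minute 1798, so 4 further minute boundaries passed. Total skipped labels = 18 × 2 + 2 × 4 = 44.
Non-drop label index = 44452 + 44 = 44496; at 30 labels/s that is 00:24:43:06, i.e. DF 00:24:43;06.

00:24:43;06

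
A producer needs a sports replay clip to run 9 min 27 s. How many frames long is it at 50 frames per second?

9 min 27 s = 567 s.
Frames = 567 × 50 = 28350.

28350 frames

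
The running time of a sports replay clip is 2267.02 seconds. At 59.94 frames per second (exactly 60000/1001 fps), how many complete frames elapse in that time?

Frames = 2267.02 × 60000/1001 = 19431600/143 ≈ 135885.3147.
Complete frames: 135885.

135885 frames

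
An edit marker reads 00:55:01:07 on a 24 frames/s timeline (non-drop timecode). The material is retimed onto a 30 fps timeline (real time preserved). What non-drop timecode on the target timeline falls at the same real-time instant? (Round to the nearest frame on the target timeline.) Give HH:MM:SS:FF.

00:55:01:09

Source frame index: (0×3600 + 55×60 + 1) × 24 + 7 = 79231.
Real time: 79231 / (24) = 79231/24 s.
Target frame: (79231/24) × (30) = 396155/4 ≈ 99038.750 → 99039.
At 30 labels/s: frame 99039 → 00:55:01:09.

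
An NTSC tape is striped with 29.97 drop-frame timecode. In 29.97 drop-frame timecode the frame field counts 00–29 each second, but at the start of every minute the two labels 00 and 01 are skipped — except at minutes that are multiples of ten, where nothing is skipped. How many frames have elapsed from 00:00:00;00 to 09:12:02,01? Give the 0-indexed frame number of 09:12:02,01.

992667

As if non-drop at 30 labels/s: (9 × 3600 + 12 × 60 + 2) × 30 + 1 = 993661.
Minute boundaries passed: 552; those not divisible by 10: 552 − 55 = 497; dropped labels = 2 × 497 = 994.
Actual frame index = 993661 − 994 = 992667.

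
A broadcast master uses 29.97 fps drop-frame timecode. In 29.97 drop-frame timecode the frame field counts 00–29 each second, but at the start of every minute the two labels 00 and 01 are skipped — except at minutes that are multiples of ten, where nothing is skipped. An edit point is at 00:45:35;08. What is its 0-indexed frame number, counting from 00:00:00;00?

81976

As if non-drop at 30 labels/s: (0 × 3600 + 45 × 60 + 35) × 30 + 8 = 82058.
Minute boundaries passed: 45; those not divisible by 10: 45 − 4 = 41; dropped labels = 2 × 41 = 82.
Actual frame index = 82058 − 82 = 81976.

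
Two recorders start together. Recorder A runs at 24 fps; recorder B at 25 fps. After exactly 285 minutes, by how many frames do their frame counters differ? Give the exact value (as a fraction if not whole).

285 min = 17100 s.
A emits 24 × 17100 = 410400 frames; B emits 25 × 17100 = 427500.
Difference = 17100 frames; B is ahead of A.

17100 frames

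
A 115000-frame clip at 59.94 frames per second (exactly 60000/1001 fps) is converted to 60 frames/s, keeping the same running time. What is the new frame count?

Target frames = source frames × (target rate / source rate) = 115000 × (60)/(60000/1001) = 115000 × 1001/1000 = 115115.

115115 frames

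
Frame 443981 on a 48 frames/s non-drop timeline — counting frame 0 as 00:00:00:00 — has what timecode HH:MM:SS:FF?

02:34:09:29

443981 ÷ 48 = 9249 full seconds, remainder 29 frames.
9249 s = 2 h 34 min 9 s.
Timecode: 02:34:09:29.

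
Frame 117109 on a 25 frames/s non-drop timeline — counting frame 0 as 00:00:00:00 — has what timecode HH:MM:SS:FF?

117109 ÷ 25 = 4684 full seconds, remainder 9 frames.
4684 s = 1 h 18 min 4 s.
Timecode: 01:18:04:09.

01:18:04:09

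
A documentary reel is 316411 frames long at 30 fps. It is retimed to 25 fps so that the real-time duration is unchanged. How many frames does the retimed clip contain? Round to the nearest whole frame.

Frames at target rate = 316411 × (25) / (30) = 1582055/6 ≈ 263675.833.
Nearest whole frame: 263676.

263676 frames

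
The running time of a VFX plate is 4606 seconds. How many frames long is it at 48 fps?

Frames = 4606 × 48 = 221088.

221088 frames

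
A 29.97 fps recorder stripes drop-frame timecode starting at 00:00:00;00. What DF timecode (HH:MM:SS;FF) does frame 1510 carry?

Each 10-minute DF block holds 10 × 60 × 30 − 9 × 2 = 17982 frames. 1510 ÷ 17982 → 0 full blocks, remainder 1510.
Within the partial block the first minute is 1800 frames and each further minute 1798, so 0 further minute boundaries passed. Total skipped labels = 18 × 0 + 2 × 0 = 0.
Non-drop label index = 1510 + 0 = 1510; at 30 labels/s that is 00:00:50:10, i.e. DF 00:00:50;10.

00:00:50;10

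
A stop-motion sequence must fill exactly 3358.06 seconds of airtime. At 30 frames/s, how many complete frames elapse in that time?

100741 frames

Frames = 3358.06 × 30 = 503709/5 ≈ 100741.8000.
Complete frames: 100741.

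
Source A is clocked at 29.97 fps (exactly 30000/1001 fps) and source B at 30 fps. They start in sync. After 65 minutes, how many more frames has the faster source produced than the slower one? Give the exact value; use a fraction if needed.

9000/77 frames

65 min = 3900 s.
A emits 30000/1001 × 3900 = 9000000/77 frames; B emits 30 × 3900 = 117000.
Difference = 9000/77 frames (≈ 116.8831); B is ahead of A.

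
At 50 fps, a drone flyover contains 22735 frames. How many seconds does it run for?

Running time = 22735 / (50) = 454.7 s.

454.7 seconds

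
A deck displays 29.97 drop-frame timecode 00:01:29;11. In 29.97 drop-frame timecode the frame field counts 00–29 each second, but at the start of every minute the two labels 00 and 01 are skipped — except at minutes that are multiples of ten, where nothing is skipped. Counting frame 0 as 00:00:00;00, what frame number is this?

2679

As if non-drop at 30 labels/s: (0 × 3600 + 1 × 60 + 29) × 30 + 11 = 2681.
Minute boundaries passed: 1; those not divisible by 10: 1 − 0 = 1; dropped labels = 2 × 1 = 2.
Actual frame index = 2681 − 2 = 2679.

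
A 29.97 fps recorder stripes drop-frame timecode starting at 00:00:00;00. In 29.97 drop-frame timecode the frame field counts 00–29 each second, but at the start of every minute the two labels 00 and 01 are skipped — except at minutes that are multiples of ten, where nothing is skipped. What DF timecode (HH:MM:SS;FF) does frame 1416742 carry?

13:07:52;00

Ten DF minutes hold 17982 frames, so frame 1416742 lies in block 78 (frames 1402596–1420577) with 14146 frames into that block.
The block's first minute is 1800 frames and the rest 1798 each; 14146 frames reaches minute 7, so 78 × 18 + 7 × 2 = 1418 labels have been skipped so far.
Adding those back, label number 1416742 + 1418 = 1418160 at 30 labels/s is 47272 s + 0 f = 13 h 7 min 52 s frame 0, i.e. 13:07:52;00.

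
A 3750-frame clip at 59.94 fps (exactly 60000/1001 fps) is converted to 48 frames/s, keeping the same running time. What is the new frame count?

3003 frames

Target frames = source frames × (target rate / source rate) = 3750 × (48)/(60000/1001) = 3750 × 1001/1250 = 3003.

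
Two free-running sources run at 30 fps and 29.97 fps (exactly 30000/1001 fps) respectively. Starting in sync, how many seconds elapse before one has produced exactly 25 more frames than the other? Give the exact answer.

The gap grows by |30000/1001 − 30| = 30/1001 frames per second.
Time for a 25-frame gap: 25 ÷ (30/1001) = 5005/6 s.

5005/6 seconds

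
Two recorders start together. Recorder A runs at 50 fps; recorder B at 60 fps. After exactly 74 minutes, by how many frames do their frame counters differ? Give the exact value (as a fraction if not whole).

44400 frames

74 min = 4440 s.
A emits 50 × 4440 = 222000 frames; B emits 60 × 4440 = 266400.
Difference = 44400 frames; B is ahead of A.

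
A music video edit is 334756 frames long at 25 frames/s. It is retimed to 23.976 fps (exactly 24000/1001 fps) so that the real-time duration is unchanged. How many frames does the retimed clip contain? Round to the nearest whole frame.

321045 frames

Frames at target rate = 334756 × (24000/1001) / (25) = 321365760/1001 ≈ 321044.715.
Nearest whole frame: 321045.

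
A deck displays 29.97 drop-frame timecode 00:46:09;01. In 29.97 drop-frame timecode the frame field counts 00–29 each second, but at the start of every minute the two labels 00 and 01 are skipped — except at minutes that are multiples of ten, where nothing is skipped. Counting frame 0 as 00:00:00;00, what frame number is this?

82987

Complete 10-minute blocks: 4, each 17982 frames → 71928.
Remaining 6 whole minutes in the current block: 1800 + 5 × 1798 = 10790 frames.
Within the current minute: 9 × 30 + 1 − 2 = 269 (labels ;00/;01 skipped at this minute). Total = 71928 + 10790 + 269 = 82987.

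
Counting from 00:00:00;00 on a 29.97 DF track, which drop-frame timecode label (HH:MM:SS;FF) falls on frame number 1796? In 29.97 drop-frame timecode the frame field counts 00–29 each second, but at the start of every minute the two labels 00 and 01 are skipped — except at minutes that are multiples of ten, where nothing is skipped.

00:00:59;26

Ten DF minutes hold 17982 frames, so frame 1796 lies in block 0 (frames 0–17981) with 1796 frames into that block.
The block's first minute is 1800 frames and the rest 1798 each; 1796 frames reaches minute 0, so 0 × 18 + 0 × 2 = 0 labels have been skipped so far.
Adding those back, label number 1796 + 0 = 1796 at 30 labels/s is 59 s + 26 f = 0 h 0 min 59 s frame 26, i.e. 00:00:59;26.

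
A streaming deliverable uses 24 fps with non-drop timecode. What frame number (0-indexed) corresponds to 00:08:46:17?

Total seconds to the label: (0 × 3600 + 8 × 60 + 46) = 526.
Frame index = 526 × 24 + 17 = 12641.

12641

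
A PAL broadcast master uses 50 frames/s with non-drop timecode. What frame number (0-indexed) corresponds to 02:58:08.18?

534418

Total seconds to the label: (2 × 3600 + 58 × 60 + 8) = 10688.
Frame index = 10688 × 50 + 18 = 534418.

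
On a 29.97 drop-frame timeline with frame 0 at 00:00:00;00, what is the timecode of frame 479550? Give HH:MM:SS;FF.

Ten DF minutes hold 17982 frames, so frame 479550 lies in block 26 (frames 467532–485513) with 12018 frames into that block.
The block's first minute is 1800 frames and the rest 1798 each; 12018 frames reaches minute 6, so 26 × 18 + 6 × 2 = 480 labels have been skipped so far.
Adding those back, label number 479550 + 480 = 480030 at 30 labels/s is 16001 s + 0 f = 4 h 26 min 41 s frame 0, i.e. 04:26:41;00.

04:26:41;00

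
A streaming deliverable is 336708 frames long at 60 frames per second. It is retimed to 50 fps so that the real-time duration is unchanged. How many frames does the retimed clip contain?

Target frames = source frames × (target rate / source rate) = 336708 × (50)/(60) = 336708 × 5/6 = 280590.

280590 frames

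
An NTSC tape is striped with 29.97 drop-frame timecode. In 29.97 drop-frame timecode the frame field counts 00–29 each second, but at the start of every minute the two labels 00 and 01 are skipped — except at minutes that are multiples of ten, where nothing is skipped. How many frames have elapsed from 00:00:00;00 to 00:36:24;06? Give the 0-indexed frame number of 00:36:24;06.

Complete 10-minute blocks: 3, each 17982 frames → 53946.
Remaining 6 whole minutes in the current block: 1800 + 5 × 1798 = 10790 frames.
Within the current minute: 24 × 30 + 6 − 2 = 724 (labels ;00/;01 skipped at this minute). Total = 53946 + 10790 + 724 = 65460.

65460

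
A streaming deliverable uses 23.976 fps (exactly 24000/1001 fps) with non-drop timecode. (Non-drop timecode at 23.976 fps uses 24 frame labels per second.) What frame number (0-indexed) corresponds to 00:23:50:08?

Total seconds to the label: (0 × 3600 + 23 × 60 + 50) = 1430.
Frame index = 1430 × 24 + 8 = 34328.

34328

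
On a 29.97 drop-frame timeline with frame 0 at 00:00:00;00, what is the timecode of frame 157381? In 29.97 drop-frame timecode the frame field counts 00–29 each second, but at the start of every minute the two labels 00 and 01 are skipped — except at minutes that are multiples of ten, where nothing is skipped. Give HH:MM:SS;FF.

01:27:31;09

Ten DF minutes hold 17982 frames, so frame 157381 lies in block 8 (frames 143856–161837) with 13525 frames into that block.
The block's first minute is 1800 frames and the rest 1798 each; 13525 frames reaches minute 7, so 8 × 18 + 7 × 2 = 158 labels have been skipped so far.
Adding those back, label number 157381 + 158 = 157539 at 30 labels/s is 5251 s + 9 f = 1 h 27 min 31 s frame 9, i.e. 01:27:31;09.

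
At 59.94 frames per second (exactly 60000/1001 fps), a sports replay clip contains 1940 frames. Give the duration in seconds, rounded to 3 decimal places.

Running time = 1940 × 1001/60000 = 97097/3000 s ≈ 32.366 s.

32.366 seconds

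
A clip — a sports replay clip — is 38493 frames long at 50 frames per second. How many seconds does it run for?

Running time = 38493 / (50) = 769.86 s.

769.86 seconds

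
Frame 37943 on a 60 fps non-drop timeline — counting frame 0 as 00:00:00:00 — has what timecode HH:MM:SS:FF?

37943 ÷ 60 = 632 full seconds, remainder 23 frames.
632 s = 0 h 10 min 32 s.
Timecode: 00:10:32:23.

00:10:32:23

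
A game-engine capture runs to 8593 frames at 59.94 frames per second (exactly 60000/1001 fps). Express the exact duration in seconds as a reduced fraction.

8601593/60000 seconds

Running time = 8593 ÷ (60000/1001) = 8593 × 1001/60000 = 8601593/60000 s.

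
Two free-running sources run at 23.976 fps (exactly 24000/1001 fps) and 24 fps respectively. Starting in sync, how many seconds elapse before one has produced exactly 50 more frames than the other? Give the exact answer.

25025/12 seconds

The gap grows by |24 − 24000/1001| = 24/1001 frames per second.
Time for a 50-frame gap: 50 ÷ (24/1001) = 25025/12 s.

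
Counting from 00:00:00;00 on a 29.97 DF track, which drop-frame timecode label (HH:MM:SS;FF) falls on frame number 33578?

00:18:40;12

Ten DF minutes hold 17982 frames, so frame 33578 lies in block 1 (frames 17982–35963) with 15596 frames into that block.
The block's first minute is 1800 frames and the rest 1798 each; 15596 frames reaches minute 8, so 1 × 18 + 8 × 2 = 34 labels have been skipped so far.
Adding those back, label number 33578 + 34 = 33612 at 30 labels/s is 1120 s + 12 f = 0 h 18 min 40 s frame 12, i.e. 00:18:40;12.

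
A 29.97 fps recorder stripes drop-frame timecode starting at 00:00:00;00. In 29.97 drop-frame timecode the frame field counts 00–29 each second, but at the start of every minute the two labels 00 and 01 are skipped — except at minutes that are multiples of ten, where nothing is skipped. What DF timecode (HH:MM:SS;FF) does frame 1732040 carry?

Ten DF minutes hold 17982 frames, so frame 1732040 lies in block 96 (frames 1726272–1744253) with 5768 frames into that block.
The block's first minute is 1800 frames and the rest 1798 each; 5768 frames reaches minute 3, so 96 × 18 + 3 × 2 = 1734 labels have been skipped so far.
Adding those back, label number 1732040 + 1734 = 1733774 at 30 labels/s is 57792 s + 14 f = 16 h 3 min 12 s frame 14, i.e. 16:03:12;14.

16:03:12;14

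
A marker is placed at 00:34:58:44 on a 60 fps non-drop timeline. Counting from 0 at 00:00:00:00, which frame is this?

frame 125924

Total seconds to the label: (0 × 3600 + 34 × 60 + 58) = 2098.
Frame index = 2098 × 60 + 44 = 125924.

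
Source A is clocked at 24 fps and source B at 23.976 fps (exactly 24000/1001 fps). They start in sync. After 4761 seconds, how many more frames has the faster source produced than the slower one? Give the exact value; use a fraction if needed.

A emits 24 × 4761 = 114264 frames; B emits 24000/1001 × 4761 = 114264000/1001.
Difference = 114264/1001 frames (≈ 114.1499); B is behind A.

114264/1001 frames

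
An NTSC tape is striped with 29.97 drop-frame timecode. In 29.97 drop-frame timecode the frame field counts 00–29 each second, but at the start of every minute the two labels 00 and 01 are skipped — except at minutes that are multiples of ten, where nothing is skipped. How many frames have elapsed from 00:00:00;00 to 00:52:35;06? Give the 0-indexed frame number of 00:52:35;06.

As if non-drop at 30 labels/s: (0 × 3600 + 52 × 60 + 35) × 30 + 6 = 94656.
Minute boundaries passed: 52; those not divisible by 10: 52 − 5 = 47; dropped labels = 2 × 47 = 94.
Actual frame index = 94656 − 94 = 94562.

94562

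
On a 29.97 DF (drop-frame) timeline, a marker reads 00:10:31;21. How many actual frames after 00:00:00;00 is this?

Complete 10-minute blocks: 1, each 17982 frames → 17982.
Remaining 0 whole minutes in the current block: 0 frames.
Within the current minute: 31 × 30 + 21 = 951. Total = 17982 + 0 + 951 = 18933.

18933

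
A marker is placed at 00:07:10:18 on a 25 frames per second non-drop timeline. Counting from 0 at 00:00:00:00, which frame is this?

frame 10768

Total seconds to the label: (0 × 3600 + 7 × 60 + 10) = 430.
Frame index = 430 × 25 + 18 = 10768.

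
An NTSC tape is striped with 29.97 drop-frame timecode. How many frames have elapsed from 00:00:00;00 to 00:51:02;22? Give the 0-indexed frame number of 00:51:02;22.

91790

Complete 10-minute blocks: 5, each 17982 frames → 89910.
Remaining 1 whole minute in the current block: 1800 + 0 × 1798 = 1800 frames.
Within the current minute: 2 × 30 + 22 − 2 = 80 (labels ;00/;01 skipped at this minute). Total = 89910 + 1800 + 80 = 91790.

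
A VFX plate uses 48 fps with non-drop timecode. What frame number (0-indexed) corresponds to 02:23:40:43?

413803

Total seconds to the label: (2 × 3600 + 23 × 60 + 40) = 8620.
Frame index = 8620 × 48 + 43 = 413803.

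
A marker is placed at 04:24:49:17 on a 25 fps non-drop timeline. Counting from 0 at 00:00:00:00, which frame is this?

frame 397242

Total seconds to the label: (4 × 3600 + 24 × 60 + 49) = 15889.
Frame index = 15889 × 25 + 17 = 397242.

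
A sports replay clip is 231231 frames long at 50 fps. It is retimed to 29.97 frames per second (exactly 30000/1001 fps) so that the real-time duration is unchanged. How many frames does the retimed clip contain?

Target frames = source frames × (target rate / source rate) = 231231 × (30000/1001)/(50) = 231231 × 600/1001 = 138600.

138600 frames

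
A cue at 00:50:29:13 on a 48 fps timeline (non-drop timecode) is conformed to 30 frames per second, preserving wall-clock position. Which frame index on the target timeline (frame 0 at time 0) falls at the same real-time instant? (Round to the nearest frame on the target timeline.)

frame 90878

Source frame index: (0×3600 + 50×60 + 29) × 48 + 13 = 145405.
Real time: 145405 / (48) = 145405/48 s.
Target frame: (145405/48) × (30) = 727025/8 ≈ 90878.125 → 90878.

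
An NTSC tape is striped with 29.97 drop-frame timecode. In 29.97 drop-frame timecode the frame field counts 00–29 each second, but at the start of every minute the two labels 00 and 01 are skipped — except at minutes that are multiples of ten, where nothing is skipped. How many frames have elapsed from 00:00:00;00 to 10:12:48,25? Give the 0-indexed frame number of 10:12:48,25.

1101963

As if non-drop at 30 labels/s: (10 × 3600 + 12 × 60 + 48) × 30 + 25 = 1103065.
Minute boundaries passed: 612; those not divisible by 10: 612 − 61 = 551; dropped labels = 2 × 551 = 1102.
Actual frame index = 1103065 − 1102 = 1101963.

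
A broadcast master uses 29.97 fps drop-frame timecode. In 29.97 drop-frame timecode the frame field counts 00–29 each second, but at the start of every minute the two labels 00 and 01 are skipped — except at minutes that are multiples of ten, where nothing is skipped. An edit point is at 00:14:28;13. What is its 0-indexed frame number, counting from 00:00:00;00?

Complete 10-minute blocks: 1, each 17982 frames → 17982.
Remaining 4 whole minutes in the current block: 1800 + 3 × 1798 = 7194 frames.
Within the current minute: 28 × 30 + 13 − 2 = 851 (labels ;00/;01 skipped at this minute). Total = 17982 + 7194 + 851 = 26027.

26027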